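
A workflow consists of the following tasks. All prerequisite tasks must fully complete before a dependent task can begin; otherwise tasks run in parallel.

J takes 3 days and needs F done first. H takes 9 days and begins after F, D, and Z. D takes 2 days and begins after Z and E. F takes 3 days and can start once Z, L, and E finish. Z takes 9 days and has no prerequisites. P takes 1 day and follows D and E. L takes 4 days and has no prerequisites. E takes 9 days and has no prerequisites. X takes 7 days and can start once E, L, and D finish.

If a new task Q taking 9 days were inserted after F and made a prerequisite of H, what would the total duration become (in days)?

30

Originally the schedule takes 21 days.
With Q inserted, H now waits for max(F, D, Z, Q).
New critical path: Z→F→Q→H = 9+3+9+9 = 30 ⇒ 30 days.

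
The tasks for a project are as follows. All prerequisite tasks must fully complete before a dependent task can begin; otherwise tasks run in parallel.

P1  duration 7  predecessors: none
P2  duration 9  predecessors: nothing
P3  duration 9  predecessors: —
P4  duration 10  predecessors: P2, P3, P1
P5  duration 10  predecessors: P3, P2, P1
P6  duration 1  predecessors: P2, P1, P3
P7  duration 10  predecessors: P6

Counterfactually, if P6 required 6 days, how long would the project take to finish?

The binding path is P2→P6→P7 = 9+1+10 = 20; finish at 20 days.
P6 is on the critical path; changing it to 6 makes that path 25 days.
No other chain overtakes it, so the finish is 25 days.

25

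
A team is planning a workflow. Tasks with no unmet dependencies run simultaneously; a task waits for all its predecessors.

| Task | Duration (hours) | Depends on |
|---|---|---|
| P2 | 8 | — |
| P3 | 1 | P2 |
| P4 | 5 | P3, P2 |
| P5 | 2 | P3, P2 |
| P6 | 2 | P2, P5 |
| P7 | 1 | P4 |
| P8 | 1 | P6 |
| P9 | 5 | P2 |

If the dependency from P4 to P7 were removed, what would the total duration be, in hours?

14

With the dependency in place, P2→P3→P4→P7 = 8+1+5+1 = 15 sets the finish at 15 hours.
Without P4→P7, P7's earliest start moves from 14 to 0.
After: P2→P3→P4 = 8+1+5 = 14 → 14 hours.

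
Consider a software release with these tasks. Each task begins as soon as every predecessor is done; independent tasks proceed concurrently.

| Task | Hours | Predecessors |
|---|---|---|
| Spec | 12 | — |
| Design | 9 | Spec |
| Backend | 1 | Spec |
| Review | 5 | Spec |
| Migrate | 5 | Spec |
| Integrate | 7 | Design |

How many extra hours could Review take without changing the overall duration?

The longest chain is Spec→Design→Integrate = 12+9+7 = 28; overall finish 28 hours.
Review finishes as early as 17 and must finish by 28.
Slack of Review = 23 − 12 = 11 hours.

11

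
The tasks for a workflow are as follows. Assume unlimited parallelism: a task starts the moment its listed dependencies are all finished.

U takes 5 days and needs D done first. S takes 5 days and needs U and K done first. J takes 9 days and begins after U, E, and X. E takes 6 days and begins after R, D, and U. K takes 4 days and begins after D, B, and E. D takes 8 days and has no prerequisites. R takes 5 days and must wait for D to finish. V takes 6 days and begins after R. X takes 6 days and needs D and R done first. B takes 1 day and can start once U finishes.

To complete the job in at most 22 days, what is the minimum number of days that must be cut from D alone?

6

Current finish: 28 days; target: 22.
D is on every critical path, so each day cut from D cuts the finish by one (this holds down to a finish of 21).
Need 28 − 22 = 6 days off D → D becomes 2 days, finish becomes 22.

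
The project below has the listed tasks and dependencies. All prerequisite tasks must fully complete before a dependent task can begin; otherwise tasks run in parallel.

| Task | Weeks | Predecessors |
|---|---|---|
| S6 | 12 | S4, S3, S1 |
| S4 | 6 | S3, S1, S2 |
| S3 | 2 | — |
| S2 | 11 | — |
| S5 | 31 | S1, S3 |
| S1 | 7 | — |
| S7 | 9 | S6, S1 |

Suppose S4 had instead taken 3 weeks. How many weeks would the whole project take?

As given, the longest chain is S2→S4→S6→S7 = 11+6+12+9 = 38, so the finish is 38 weeks.
S4 lies on that path, so at 3 weeks the path becomes 35 weeks.
New critical path: S1→S5 = 7+31 = 38 ⇒ 38 weeks.

38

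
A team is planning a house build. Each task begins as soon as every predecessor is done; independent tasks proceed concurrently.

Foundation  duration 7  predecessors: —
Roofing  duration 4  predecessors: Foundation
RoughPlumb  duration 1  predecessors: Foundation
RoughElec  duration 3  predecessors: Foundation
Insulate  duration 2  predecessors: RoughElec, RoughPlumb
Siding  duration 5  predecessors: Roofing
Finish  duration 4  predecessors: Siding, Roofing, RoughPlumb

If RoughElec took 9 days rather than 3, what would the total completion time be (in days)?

20

Actual critical path: Foundation→Roofing→Siding→Finish = 7+4+5+4 = 20 ⇒ 20 days.
RoughElec is off the critical path — its longest chain is 12 days, giving 8 of slack.
No other chain overtakes it, so the finish is 20 days.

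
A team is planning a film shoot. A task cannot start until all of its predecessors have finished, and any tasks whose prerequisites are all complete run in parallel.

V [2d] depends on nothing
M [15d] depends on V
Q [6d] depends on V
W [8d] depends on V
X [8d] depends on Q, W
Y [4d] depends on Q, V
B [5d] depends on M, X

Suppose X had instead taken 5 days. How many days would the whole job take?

Baseline: V→W→X→B = 2+8+8+5 = 23 → 23 days.
Since X is critical, the -3 change carries straight to that chain (now 20 days).
New critical path: V→M→B = 2+15+5 = 22 ⇒ 22 days.

22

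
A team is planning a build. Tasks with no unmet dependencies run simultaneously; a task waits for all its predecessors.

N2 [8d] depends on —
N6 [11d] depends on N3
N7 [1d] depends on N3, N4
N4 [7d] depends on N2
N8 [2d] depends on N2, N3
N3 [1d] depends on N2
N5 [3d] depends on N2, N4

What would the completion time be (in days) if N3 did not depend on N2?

18

With the dependency in place, N2→N3→N6 = 8+1+11 = 20 sets the finish at 20 days.
Without N2→N3, N3's earliest start moves from 8 to 0.
The longest chain is now N2→N4→N5 = 8+7+3 = 18, so the build takes 18 days.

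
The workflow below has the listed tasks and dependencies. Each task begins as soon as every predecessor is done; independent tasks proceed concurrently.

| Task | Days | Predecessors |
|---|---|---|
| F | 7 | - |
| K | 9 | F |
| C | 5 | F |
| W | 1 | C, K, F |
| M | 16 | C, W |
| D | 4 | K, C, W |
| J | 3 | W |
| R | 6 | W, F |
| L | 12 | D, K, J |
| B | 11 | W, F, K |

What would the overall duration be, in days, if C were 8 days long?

33

The binding path is F→K→W→M = 7+9+1+16 = 33; finish at 33 days.
The longest path through C is only 29 days, so C has float 4.
That remains the longest chain; total 33 days.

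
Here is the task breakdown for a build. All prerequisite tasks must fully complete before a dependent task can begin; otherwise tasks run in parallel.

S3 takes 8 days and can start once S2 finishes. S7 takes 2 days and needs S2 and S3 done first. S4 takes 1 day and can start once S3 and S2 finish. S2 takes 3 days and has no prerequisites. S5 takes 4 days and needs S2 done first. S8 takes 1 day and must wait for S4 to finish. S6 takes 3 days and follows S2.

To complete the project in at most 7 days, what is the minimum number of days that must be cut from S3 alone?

Current finish: 13 days; target: 7.
S3 is on every critical path, so each day cut from S3 cuts the finish by one (this holds down to a finish of 7).
Need 13 − 7 = 6 days off S3 → S3 becomes 2 days, finish becomes 7.

6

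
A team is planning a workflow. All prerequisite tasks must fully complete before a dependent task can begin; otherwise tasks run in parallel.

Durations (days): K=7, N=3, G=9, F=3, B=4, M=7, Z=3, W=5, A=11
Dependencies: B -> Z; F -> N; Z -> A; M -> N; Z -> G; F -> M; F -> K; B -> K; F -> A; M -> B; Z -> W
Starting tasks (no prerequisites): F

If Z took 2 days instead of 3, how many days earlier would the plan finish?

1

Actual critical path: F→M→B→Z→A = 3+7+4+3+11 = 28 ⇒ 28 days.
Z lies on that path, so at 2 days the path becomes 27 days.
No other chain overtakes it, so the finish is 27 days.
Change in finish: 27 − 28 = -1 days.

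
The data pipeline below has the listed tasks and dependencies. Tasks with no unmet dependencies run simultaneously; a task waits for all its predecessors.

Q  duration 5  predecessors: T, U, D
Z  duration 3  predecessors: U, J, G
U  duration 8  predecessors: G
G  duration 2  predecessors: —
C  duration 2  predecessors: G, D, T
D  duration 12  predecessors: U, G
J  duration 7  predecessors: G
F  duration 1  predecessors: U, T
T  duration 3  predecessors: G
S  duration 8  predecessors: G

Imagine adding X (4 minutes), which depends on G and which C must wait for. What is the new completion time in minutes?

27

Originally the project takes 27 minutes.
With X inserted, C now waits for max(G, D, T, X).
New critical path: G→U→D→Q = 2+8+12+5 = 27 ⇒ 27 minutes.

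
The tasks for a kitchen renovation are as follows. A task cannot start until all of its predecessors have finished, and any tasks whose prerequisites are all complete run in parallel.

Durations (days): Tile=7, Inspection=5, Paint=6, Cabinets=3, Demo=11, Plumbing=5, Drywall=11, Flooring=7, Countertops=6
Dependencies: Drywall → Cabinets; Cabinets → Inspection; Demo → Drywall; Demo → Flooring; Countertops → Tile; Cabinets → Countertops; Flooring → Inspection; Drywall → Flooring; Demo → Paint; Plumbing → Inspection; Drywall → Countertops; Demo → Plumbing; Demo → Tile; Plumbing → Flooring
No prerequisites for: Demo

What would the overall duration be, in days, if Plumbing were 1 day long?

38

Actual critical path: Demo→Drywall→Cabinets→Countertops→Tile = 11+11+3+6+7 = 38 ⇒ 38 days.
Plumbing has 10 days of float (longest path through it is 28).
That remains the longest chain; total 38 days.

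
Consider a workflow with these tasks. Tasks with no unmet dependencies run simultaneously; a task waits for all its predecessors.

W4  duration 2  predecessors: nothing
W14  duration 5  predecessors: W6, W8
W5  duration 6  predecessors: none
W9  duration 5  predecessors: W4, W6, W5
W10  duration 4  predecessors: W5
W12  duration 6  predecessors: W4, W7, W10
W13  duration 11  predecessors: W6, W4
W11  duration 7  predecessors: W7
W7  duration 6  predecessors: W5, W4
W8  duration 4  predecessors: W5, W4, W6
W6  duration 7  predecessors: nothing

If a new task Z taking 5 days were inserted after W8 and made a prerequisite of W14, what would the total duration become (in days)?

Originally the schedule takes 19 days.
With Z inserted, W14 now waits for max(W6, W8, Z).
New critical path: W6→W8→Z→W14 = 7+4+5+5 = 21 ⇒ 21 days.

21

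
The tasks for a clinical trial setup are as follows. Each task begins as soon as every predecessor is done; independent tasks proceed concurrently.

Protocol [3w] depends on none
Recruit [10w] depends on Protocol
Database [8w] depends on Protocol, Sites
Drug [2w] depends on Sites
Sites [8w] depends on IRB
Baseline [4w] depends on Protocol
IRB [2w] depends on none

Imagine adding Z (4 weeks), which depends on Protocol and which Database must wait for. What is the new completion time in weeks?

Originally the plan takes 18 weeks.
With Z inserted, Database now waits for max(Protocol, Sites, Z).
New critical path: IRB→Sites→Database = 2+8+8 = 18 ⇒ 18 weeks.

18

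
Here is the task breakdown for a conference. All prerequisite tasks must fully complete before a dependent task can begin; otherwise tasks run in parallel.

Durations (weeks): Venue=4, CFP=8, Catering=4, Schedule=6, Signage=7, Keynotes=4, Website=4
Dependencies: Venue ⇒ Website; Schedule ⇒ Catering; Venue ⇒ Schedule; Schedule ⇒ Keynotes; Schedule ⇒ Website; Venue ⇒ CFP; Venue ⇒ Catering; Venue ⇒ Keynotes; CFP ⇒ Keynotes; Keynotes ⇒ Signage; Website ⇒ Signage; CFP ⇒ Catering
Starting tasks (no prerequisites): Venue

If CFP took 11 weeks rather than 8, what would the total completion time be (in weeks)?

26

As given, the longest chain is Venue→CFP→Keynotes→Signage = 4+8+4+7 = 23, so the finish is 23 weeks.
CFP is on the critical path; changing it to 11 makes that path 26 weeks.
No other chain overtakes it, so the finish is 26 weeks.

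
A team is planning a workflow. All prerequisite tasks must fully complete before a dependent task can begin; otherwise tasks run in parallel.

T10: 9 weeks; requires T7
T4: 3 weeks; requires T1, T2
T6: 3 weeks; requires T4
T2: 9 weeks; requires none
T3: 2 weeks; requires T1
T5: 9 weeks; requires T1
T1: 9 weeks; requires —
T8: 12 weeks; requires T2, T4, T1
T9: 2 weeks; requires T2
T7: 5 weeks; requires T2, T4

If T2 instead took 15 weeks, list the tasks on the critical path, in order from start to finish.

Baseline: T2→T4→T7→T10 = 9+3+5+9 = 26 → 26 weeks.
T2 lies on that path, so at 15 weeks the path becomes 32 weeks.
No other chain overtakes it, so the finish is 32 weeks.

T2, T4, T7, T10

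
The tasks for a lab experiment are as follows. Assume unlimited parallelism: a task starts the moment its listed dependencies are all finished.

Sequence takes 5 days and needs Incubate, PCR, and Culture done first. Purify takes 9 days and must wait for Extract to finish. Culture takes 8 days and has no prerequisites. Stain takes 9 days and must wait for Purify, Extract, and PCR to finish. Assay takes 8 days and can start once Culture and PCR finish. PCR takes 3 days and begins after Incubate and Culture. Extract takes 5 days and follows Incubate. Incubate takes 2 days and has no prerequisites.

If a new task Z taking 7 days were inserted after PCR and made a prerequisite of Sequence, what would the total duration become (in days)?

25

Originally the project takes 25 days.
With Z inserted, Sequence now waits for max(Incubate, PCR, Culture, Z).
New critical path: Incubate→Extract→Purify→Stain = 2+5+9+9 = 25 ⇒ 25 days.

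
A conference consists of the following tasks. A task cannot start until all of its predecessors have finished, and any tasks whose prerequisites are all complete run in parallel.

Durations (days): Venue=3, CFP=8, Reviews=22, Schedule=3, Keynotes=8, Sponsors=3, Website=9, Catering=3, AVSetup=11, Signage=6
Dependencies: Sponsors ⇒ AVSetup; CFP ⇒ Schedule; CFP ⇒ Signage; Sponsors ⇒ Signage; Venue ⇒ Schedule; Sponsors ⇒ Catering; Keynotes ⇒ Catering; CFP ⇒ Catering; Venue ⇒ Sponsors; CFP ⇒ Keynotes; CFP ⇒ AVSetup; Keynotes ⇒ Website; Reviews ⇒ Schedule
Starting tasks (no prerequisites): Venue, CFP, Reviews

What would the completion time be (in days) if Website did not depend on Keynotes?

Before: longest chain CFP→Keynotes→Website = 8+8+9 = 25, finish 25.
Without Keynotes→Website, Website's earliest start moves from 16 to 0.
New critical path: Reviews→Schedule = 22+3 = 25 ⇒ 25 days.

25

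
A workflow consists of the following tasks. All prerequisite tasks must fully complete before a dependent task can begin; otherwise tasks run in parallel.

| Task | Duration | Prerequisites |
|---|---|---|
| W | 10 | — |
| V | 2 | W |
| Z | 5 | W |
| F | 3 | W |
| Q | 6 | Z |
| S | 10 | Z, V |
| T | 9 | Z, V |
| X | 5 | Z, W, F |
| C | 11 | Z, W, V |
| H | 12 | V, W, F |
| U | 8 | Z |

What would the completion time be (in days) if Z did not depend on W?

25

With the dependency in place, W→Z→C = 10+5+11 = 26 sets the finish at 26 days.
Without W→Z, Z's earliest start moves from 10 to 0.
New critical path: W→F→H = 10+3+12 = 25 ⇒ 25 days.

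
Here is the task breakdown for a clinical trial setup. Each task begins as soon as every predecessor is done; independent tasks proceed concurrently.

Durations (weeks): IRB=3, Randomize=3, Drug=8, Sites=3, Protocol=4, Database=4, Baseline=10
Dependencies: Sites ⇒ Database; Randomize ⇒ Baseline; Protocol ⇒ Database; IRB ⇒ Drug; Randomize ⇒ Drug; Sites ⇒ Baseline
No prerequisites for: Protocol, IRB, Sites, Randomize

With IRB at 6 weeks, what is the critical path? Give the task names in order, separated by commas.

Actual critical path: Sites→Baseline = 3+10 = 13 ⇒ 13 weeks.
IRB has 2 weeks of float (longest path through it is 11).
Now IRB→Drug = 6+8 = 14 is longest, so the finish becomes 14 weeks.

IRB, Drug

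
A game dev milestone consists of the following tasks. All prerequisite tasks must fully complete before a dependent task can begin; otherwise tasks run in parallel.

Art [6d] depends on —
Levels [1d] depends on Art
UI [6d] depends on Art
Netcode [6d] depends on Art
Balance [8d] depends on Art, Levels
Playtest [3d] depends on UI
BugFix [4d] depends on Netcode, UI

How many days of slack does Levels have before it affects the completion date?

1

Critical path: Art→UI→BugFix = 6+6+4 = 16, so the finish is 16 days.
Longest path through Levels: 15 days (earliest finish 7, latest finish 8).
So Levels can slip 8 − 7 = 1 day.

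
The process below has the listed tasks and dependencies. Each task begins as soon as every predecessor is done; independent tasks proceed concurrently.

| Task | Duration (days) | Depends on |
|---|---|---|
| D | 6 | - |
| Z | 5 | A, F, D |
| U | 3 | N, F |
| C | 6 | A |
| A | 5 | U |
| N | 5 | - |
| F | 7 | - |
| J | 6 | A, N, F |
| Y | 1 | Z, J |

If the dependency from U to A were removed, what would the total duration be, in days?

14

Original critical path: F→U→A→J→Y = 7+3+5+6+1 = 22 ⇒ 22 days.
Without U→A, A's earliest start moves from 10 to 0.
New critical path: F→J→Y = 7+6+1 = 14 ⇒ 14 days.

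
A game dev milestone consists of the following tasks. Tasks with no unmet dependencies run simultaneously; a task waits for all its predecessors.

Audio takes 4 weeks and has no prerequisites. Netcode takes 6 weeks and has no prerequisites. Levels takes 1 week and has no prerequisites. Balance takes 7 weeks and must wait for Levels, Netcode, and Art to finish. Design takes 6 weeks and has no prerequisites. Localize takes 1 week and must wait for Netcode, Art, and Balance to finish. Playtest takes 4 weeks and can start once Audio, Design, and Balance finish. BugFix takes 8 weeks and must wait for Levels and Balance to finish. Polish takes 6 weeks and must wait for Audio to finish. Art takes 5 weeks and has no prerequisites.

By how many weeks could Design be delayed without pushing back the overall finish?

Critical path: Netcode→Balance→BugFix = 6+7+8 = 21, so the finish is 21 weeks.
Design finishes as early as 6 and must finish by 17.
Slack of Design = 11 − 0 = 11 weeks.

11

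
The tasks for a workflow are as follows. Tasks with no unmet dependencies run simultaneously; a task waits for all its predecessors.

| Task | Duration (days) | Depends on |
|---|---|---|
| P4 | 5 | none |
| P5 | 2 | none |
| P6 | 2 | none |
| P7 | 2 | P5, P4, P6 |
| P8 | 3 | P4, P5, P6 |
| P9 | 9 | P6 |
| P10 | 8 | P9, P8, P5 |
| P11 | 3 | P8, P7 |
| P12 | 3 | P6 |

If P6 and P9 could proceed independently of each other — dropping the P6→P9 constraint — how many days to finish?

Original critical path: P6→P9→P10 = 2+9+8 = 19 ⇒ 19 days.
Without P6→P9, P9's earliest start moves from 2 to 0.
The longest chain is now P9→P10 = 9+8 = 17, so the workflow takes 17 days.

17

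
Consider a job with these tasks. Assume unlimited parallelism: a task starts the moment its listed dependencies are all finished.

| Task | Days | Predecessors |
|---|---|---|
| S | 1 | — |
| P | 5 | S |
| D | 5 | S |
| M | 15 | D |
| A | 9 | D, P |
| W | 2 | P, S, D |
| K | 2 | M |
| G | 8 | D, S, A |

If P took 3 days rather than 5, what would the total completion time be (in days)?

23

Actual critical path: S→P→A→G = 1+5+9+8 = 23 ⇒ 23 days.
Since P is critical, the -2 change carries straight to that chain (now 21 days).
Now S→D→M→K = 1+5+15+2 = 23 is longest, so the finish becomes 23 days.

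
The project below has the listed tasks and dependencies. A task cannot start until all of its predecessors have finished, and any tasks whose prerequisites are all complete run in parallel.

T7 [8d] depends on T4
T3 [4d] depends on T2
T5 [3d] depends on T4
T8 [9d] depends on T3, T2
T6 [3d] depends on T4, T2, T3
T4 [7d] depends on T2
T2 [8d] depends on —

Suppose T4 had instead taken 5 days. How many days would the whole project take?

Critical path before the change: T2→T4→T7 = 8+7+8 = 23 giving 23 days.
T4 lies on that path, so at 5 days the path becomes 21 days.
New critical path: T2→T3→T8 = 8+4+9 = 21 ⇒ 21 days.

21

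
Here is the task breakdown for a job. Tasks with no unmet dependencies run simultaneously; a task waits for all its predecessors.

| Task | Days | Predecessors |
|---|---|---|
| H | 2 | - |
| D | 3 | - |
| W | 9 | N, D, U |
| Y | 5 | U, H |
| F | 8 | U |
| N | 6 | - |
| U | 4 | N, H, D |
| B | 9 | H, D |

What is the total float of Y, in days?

The longest chain is N→U→W = 6+4+9 = 19; overall finish 19 days.
Longest path through Y: 15 days (earliest finish 15, latest finish 19).
So Y can slip 19 − 15 = 4 days.

4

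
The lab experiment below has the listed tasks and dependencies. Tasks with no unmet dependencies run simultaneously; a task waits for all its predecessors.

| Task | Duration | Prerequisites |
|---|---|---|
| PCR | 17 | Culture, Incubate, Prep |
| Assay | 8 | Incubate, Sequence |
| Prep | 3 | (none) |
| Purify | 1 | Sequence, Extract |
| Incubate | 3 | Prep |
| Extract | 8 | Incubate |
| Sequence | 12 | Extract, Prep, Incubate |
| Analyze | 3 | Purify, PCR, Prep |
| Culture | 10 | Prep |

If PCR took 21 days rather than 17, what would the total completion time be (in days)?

37

Baseline: Prep→Incubate→Extract→Sequence→Assay = 3+3+8+12+8 = 34 → 34 days.
PCR is off the critical path — its longest chain is 33 days, giving 1 of slack.
New critical path: Prep→Culture→PCR→Analyze = 3+10+21+3 = 37 ⇒ 37 days.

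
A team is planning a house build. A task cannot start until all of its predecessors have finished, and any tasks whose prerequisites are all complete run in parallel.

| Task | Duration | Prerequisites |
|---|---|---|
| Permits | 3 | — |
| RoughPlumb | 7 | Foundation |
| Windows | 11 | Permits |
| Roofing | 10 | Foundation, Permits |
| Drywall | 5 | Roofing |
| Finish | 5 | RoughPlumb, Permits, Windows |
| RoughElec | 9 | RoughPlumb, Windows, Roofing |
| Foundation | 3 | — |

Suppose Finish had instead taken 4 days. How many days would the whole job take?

23

As given, the longest chain is Permits→Windows→RoughElec = 3+11+9 = 23, so the finish is 23 days.
Finish is off the critical path — its longest chain is 19 days, giving 4 of slack.
The critical path is still Permits→Windows→RoughElec; finish is now 23 days.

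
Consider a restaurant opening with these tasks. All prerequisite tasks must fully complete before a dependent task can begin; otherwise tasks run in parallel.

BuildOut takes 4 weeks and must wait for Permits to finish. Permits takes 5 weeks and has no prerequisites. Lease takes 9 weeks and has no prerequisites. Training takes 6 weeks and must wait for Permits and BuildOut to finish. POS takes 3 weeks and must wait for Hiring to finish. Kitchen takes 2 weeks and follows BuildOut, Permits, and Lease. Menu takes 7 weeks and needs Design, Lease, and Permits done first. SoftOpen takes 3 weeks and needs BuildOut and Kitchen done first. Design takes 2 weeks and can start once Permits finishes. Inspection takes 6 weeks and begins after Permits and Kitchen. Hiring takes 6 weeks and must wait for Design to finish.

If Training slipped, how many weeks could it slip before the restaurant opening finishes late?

The longest chain is Lease→Kitchen→Inspection = 9+2+6 = 17; overall finish 17 weeks.
Training finishes as early as 15 and must finish by 17.
Float = 17 − 15 = 2.

2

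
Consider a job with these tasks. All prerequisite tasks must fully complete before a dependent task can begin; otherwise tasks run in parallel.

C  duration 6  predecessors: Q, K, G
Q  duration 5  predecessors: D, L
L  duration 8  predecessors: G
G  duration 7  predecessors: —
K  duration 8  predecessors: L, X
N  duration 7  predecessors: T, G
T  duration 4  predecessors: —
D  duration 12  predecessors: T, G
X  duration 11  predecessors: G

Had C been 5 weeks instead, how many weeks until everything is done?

31

Baseline: G→X→K→C = 7+11+8+6 = 32 → 32 weeks.
C lies on that path, so at 5 weeks the path becomes 31 weeks.
That remains the longest chain; total 31 weeks.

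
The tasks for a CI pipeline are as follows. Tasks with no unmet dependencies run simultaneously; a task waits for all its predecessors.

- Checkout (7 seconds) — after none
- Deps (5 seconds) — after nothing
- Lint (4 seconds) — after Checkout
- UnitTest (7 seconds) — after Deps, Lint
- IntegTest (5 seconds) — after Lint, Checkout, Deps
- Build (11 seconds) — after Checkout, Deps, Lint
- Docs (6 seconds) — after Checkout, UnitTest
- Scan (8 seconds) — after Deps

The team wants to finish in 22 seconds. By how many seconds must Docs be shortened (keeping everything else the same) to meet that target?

2

Current finish: 24 seconds; target: 22.
Docs is on every critical path, so each second cut from Docs cuts the finish by one (this holds down to a finish of 22).
Need 24 − 22 = 2 seconds off Docs → Docs becomes 4 seconds, finish becomes 22.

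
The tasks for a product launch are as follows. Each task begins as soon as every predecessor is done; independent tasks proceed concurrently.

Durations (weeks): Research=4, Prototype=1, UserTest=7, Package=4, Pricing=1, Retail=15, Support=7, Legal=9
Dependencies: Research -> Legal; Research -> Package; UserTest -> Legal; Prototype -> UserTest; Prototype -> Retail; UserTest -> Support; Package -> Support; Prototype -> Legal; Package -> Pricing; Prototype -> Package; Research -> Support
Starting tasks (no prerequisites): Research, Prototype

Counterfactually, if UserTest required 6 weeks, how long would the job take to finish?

The binding path is Prototype→UserTest→Legal = 1+7+9 = 17; finish at 17 weeks.
UserTest is on the critical path; changing it to 6 makes that path 16 weeks.
That remains the longest chain; total 16 weeks.

16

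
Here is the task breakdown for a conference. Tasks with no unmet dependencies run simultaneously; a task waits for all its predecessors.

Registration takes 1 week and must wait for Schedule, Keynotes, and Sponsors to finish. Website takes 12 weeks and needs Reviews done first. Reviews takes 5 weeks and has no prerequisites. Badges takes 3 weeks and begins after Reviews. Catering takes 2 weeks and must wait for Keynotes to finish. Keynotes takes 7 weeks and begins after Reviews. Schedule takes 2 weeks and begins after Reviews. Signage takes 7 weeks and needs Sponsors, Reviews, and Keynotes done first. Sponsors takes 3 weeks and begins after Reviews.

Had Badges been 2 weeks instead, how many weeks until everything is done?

Critical path before the change: Reviews→Keynotes→Signage = 5+7+7 = 19 giving 19 weeks.
Badges has 11 weeks of float (longest path through it is 8).
No other chain overtakes it, so the finish is 19 weeks.

19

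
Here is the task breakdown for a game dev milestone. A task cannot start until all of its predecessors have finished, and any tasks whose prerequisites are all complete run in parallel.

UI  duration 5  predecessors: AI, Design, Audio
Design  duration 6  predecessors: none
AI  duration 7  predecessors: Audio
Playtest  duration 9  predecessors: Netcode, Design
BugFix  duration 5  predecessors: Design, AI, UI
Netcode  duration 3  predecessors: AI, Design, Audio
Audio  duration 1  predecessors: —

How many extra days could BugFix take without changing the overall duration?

2

Audio→AI→Netcode→Playtest = 1+7+3+9 = 20 sets the makespan at 20 days.
The longest chain containing BugFix totals 18 days.
Float = 20 − 18 = 2.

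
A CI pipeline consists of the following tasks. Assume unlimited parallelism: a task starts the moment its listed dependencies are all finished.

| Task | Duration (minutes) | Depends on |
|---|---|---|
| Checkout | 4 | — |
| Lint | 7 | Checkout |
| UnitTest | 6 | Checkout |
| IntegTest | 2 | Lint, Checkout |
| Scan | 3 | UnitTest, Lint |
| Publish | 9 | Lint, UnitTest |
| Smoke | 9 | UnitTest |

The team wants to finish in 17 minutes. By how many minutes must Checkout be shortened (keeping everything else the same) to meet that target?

Current finish: 20 minutes; target: 17.
Checkout is on every critical path, so each minute cut from Checkout cuts the finish by one (this holds down to a finish of 17).
Need 20 − 17 = 3 minutes off Checkout → Checkout becomes 1 minute, finish becomes 17.

3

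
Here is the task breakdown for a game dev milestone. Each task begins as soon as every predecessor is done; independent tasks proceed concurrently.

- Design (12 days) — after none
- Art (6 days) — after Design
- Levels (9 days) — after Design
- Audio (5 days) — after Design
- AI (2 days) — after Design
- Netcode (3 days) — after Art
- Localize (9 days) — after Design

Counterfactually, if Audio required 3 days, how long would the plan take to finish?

Critical path before the change: Design→Art→Netcode = 12+6+3 = 21 giving 21 days.
Audio has 4 days of float (longest path through it is 17).
That remains the longest chain; total 21 days.

21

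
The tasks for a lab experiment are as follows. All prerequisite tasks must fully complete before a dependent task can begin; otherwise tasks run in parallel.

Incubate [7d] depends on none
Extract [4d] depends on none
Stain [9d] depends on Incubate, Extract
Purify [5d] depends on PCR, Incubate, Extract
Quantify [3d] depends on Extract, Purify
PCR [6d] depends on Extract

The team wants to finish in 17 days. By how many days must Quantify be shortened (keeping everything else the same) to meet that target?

Current finish: 18 days; target: 17.
Quantify is on every critical path, so each day cut from Quantify cuts the finish by one (this holds down to a finish of 16).
Need 18 − 17 = 1 day off Quantify → Quantify becomes 2 days, finish becomes 17.

1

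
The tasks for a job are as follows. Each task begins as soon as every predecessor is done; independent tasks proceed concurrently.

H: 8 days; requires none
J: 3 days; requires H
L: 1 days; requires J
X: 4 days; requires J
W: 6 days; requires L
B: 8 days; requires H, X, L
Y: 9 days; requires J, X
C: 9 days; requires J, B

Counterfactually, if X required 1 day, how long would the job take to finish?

29

Actual critical path: H→J→X→B→C = 8+3+4+8+9 = 32 ⇒ 32 days.
X is on the critical path; changing it to 1 makes that path 29 days.
New critical path: H→J→L→B→C = 8+3+1+8+9 = 29 ⇒ 29 days.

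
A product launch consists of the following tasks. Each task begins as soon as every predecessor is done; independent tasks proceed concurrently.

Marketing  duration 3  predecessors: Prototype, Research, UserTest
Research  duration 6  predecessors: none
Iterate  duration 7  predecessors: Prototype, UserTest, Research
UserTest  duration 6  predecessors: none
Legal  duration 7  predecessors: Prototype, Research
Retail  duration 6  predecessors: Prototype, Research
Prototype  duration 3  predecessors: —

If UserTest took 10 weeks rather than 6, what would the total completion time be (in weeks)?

Baseline: UserTest→Iterate = 6+7 = 13 → 13 weeks.
UserTest lies on that path, so at 10 weeks the path becomes 17 weeks.
No other chain overtakes it, so the finish is 17 weeks.

17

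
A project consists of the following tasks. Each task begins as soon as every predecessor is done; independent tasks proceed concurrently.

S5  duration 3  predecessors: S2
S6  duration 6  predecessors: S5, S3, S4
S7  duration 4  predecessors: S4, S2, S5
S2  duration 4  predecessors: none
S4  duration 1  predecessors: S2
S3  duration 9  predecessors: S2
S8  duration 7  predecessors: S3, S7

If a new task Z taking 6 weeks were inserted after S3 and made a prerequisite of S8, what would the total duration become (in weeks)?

Originally the project takes 20 weeks.
With Z inserted, S8 now waits for max(S3, S7, Z).
New critical path: S2→S3→Z→S8 = 4+9+6+7 = 26 ⇒ 26 weeks.

26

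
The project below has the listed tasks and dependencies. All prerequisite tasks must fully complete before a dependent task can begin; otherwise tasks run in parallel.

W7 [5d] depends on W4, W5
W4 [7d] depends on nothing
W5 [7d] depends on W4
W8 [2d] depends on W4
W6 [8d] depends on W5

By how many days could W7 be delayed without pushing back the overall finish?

3

The longest chain is W4→W5→W6 = 7+7+8 = 22; overall finish 22 days.
Longest path through W7: 19 days (earliest finish 19, latest finish 22).
Slack of W7 = 17 − 14 = 3 days.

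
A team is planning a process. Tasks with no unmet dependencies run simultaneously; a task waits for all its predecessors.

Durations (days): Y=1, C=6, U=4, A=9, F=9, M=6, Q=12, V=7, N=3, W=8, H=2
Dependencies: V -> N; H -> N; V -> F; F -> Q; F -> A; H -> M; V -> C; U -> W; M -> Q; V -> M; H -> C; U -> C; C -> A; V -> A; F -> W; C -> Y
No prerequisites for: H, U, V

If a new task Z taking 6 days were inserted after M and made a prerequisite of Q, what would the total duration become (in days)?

Originally the project takes 28 days.
With Z inserted, Q now waits for max(F, M, Z).
New critical path: V→M→Z→Q = 7+6+6+12 = 31 ⇒ 31 days.

31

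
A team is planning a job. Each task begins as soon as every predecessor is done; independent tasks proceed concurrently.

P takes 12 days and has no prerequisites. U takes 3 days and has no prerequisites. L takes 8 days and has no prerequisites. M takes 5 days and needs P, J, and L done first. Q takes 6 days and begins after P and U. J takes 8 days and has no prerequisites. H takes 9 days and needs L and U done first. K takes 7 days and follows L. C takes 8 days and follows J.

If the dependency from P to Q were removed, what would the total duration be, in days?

Before: longest chain P→Q = 12+6 = 18, finish 18.
Without P→Q, Q's earliest start moves from 12 to 3.
New critical path: P→M = 12+5 = 17 ⇒ 17 days.

17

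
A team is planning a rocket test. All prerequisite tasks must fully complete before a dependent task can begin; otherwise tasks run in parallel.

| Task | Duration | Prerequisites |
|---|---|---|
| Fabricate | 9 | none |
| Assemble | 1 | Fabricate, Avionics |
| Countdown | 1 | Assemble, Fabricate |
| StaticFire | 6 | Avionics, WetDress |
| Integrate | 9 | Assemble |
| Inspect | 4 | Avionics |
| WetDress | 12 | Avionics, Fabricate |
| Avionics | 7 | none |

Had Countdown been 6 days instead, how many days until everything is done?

27

Baseline: Fabricate→WetDress→StaticFire = 9+12+6 = 27 → 27 days.
The longest path through Countdown is only 11 days, so Countdown has float 16.
That remains the longest chain; total 27 days.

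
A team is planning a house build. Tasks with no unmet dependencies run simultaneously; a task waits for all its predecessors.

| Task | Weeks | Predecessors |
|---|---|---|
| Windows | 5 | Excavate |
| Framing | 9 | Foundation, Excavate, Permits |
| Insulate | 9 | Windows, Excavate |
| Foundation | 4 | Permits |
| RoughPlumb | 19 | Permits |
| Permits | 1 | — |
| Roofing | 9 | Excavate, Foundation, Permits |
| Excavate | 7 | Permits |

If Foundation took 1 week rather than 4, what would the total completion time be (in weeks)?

22

Actual critical path: Permits→Excavate→Windows→Insulate = 1+7+5+9 = 22 ⇒ 22 weeks.
The longest path through Foundation is only 14 weeks, so Foundation has float 8.
No other chain overtakes it, so the finish is 22 weeks.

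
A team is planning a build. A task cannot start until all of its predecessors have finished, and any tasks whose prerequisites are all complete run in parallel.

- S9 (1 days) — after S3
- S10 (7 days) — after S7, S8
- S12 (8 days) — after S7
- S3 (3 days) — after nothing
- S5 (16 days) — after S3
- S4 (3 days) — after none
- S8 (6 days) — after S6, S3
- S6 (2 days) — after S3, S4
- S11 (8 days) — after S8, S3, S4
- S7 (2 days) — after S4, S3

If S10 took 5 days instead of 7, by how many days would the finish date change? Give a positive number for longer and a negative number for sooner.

0

Actual critical path: S3→S5 = 3+16 = 19 ⇒ 19 days.
S10 is off the critical path — its longest chain is 18 days, giving 1 of slack.
That remains the longest chain; total 19 days.
Change in finish: 19 − 19 = +0 days.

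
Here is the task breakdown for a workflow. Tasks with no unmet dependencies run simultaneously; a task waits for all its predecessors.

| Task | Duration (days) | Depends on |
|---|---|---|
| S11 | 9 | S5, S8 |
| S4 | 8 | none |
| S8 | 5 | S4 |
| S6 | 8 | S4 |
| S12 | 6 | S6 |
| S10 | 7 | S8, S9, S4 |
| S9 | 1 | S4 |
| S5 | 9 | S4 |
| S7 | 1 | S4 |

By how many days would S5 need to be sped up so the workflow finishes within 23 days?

Current finish: 26 days; target: 23.
S5 is on every critical path, so each day cut from S5 cuts the finish by one (this holds down to a finish of 22).
Need 26 − 23 = 3 days off S5 → S5 becomes 6 days, finish becomes 23.

3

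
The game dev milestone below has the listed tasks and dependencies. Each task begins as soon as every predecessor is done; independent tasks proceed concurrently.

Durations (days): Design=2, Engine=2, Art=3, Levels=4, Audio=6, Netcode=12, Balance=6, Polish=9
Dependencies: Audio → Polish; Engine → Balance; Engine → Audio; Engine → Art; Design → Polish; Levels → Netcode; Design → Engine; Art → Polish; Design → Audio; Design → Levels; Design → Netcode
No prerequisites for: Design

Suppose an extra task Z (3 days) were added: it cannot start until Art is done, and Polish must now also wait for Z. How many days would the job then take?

Originally the job takes 19 days.
With Z inserted, Polish now waits for max(Audio, Art, Design, Z).
New critical path: Design→Engine→Art→Z→Polish = 2+2+3+3+9 = 19 ⇒ 19 days.

19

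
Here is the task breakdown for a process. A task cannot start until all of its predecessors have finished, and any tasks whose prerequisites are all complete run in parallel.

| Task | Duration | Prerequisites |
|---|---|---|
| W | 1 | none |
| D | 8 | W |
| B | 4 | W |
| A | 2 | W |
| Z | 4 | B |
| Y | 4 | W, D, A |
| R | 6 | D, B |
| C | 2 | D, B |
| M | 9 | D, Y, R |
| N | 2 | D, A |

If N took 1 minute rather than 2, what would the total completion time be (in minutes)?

24

Baseline: W→D→R→M = 1+8+6+9 = 24 → 24 minutes.
The longest path through N is only 11 minutes, so N has float 13.
No other chain overtakes it, so the finish is 24 minutes.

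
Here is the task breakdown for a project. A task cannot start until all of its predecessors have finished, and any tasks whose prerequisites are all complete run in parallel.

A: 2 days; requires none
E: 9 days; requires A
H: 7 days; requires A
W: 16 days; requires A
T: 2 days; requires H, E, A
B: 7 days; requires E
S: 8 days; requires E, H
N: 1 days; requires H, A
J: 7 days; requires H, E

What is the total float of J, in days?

A→E→S = 2+9+8 = 19 sets the makespan at 19 days.
The longest chain containing J totals 18 days.
Slack of J = 12 − 11 = 1 day.

1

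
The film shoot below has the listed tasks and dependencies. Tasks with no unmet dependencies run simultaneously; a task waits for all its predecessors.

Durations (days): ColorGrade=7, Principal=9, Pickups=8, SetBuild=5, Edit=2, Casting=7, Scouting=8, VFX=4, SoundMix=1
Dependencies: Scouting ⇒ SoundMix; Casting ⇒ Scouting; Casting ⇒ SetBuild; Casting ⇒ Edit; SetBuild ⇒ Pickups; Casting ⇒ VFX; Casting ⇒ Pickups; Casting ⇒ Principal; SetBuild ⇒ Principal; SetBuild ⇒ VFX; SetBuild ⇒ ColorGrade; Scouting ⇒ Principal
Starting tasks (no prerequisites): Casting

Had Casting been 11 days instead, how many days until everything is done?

Baseline: Casting→Scouting→Principal = 7+8+9 = 24 → 24 days.
Casting lies on that path, so at 11 days the path becomes 28 days.
The critical path is still Casting→Scouting→Principal; finish is now 28 days.

28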